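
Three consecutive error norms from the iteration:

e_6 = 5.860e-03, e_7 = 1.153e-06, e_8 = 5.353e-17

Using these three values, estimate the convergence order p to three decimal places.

2.788

p ≈ ln(e_8/e_7) / ln(e_7/e_6)
  = ln(5.353e-17/1.153e-06) / ln(1.153e-06/5.860e-03)
  = ln(4.64267e-11) / ln(0.000196758)
  = -23.793146 / -8.533536 ≈ 2.788193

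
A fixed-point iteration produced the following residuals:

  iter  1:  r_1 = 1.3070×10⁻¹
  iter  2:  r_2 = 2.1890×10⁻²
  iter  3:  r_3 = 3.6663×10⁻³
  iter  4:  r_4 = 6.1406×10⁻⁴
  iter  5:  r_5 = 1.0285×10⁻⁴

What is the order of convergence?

Consecutive ratios: r_5/r_4 = 1.0285×10⁻⁴/6.1406×10⁻⁴ = 0.167492, r_4/r_3 = 6.1406×10⁻⁴/3.6663×10⁻³ = 0.167488.
p ≈ ln(0.167492)/ln(0.167488) = -1.7868/-1.7868 ≈ 1.00.
So the convergence is linear (order 1).

1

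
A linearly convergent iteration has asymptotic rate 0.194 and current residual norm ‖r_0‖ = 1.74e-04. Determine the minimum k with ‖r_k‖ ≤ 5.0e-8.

5

After k steps, ‖r_k‖ ≈ 1.74e-04·0.194^k.
Need 0.194^k ≤ 5.0e-8/1.74e-04 = 0.000287356.
k ≥ ln(0.000287356)/ln(0.194) = -8.1548/-1.63990 = 4.973.
Smallest integer k = 5.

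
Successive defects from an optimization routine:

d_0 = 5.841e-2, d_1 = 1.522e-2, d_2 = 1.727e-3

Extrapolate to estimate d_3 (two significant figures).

First estimate the order: p ≈ ln(d_2/d_1) / ln(d_1/d_0) = ln(1.727e-3/1.522e-2)/ln(1.522e-2/5.841e-2) = ln(0.113469)/ln(0.260572) ≈ 1.6182.
Then d_3 ≈ d_2·(d_2/d_1)^p = 1.727e-3·(0.113469)^1.6182 = 1.727e-3·0.0295531 ≈ 5.104e-05.

5.1e-5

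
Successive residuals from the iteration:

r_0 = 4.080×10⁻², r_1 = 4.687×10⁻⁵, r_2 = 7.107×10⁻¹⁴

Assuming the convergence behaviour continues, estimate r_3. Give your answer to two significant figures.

First estimate the order: p ≈ ln(r_2/r_1) / ln(r_1/r_0) = ln(7.107×10⁻¹⁴/4.687×10⁻⁵)/ln(4.687×10⁻⁵/4.080×10⁻²) = ln(1.51632e-09)/ln(0.00114877) ≈ 3.0000.
Then r_3 ≈ r_2·(r_2/r_1)^p = 7.107×10⁻¹⁴·(1.51632e-09)^3.0000 = 7.107×10⁻¹⁴·3.48636e-27 ≈ 2.478e-40.

2.5e-40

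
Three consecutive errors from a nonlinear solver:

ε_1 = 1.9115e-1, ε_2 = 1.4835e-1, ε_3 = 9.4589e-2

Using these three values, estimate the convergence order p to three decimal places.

1.775

p ≈ ln(ε_3/ε_2) / ln(ε_2/ε_1)
  = ln(9.4589e-2/1.4835e-1) / ln(1.4835e-1/1.9115e-1)
  = ln(0.637607) / ln(0.776092)
  = -0.450033 / -0.253484 ≈ 1.775390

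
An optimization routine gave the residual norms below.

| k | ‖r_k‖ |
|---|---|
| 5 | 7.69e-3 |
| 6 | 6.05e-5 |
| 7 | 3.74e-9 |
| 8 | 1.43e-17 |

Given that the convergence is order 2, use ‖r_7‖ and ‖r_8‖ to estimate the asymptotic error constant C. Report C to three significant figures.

C ≈ ‖r_8‖ / ‖r_7‖^2
  = 1.43e-17 / (3.74e-9)^2
  = 1.43e-17 / 1.39876e-17 ≈ 1.0223

1.02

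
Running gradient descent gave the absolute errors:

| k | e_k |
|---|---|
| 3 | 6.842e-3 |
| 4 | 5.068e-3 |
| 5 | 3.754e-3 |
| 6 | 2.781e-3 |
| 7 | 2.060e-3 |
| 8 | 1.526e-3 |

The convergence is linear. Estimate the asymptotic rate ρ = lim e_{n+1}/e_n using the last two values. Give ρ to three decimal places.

0.741

ρ ≈ e_8/e_7 = 1.526e-3/2.060e-3 = 0.74078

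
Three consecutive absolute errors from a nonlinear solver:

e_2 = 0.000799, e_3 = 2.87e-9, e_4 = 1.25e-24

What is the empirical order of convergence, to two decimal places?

p ≈ ln(e_4/e_3) / ln(e_3/e_2)
  = ln(1.25e-24/2.87e-9) / ln(2.87e-9/0.000799)
  = ln(4.3554e-16) / ln(3.59199e-06)
  = -35.36995 / -12.53680 ≈ 2.82129

2.82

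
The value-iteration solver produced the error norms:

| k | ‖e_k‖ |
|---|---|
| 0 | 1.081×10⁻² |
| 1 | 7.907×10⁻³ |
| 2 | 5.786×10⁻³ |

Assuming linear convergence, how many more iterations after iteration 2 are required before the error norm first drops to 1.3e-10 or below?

Rate ρ ≈ ‖e_2‖/‖e_1‖ = 5.786×10⁻³/7.907×10⁻³ = 0.7318.
After j more steps, ‖e_{2+j}‖ ≈ 5.786×10⁻³·ρ^j; need ρ^j ≤ 1.3e-10/5.786×10⁻³ = 2.2468e-08.
j ≥ ln(2.2468e-08)/ln(0.7318) = -17.6112/-0.31225 = 56.401.
So 57 more iterations are needed.

57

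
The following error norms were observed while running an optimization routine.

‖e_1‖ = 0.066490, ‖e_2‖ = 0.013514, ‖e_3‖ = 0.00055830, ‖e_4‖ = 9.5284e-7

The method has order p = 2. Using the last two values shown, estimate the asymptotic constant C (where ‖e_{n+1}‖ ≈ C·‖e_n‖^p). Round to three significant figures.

3.06

C ≈ ‖e_4‖ / ‖e_3‖^2
  = 9.5284e-7 / (0.00055830)^2
  = 9.5284e-7 / 3.11699e-07 ≈ 3.0569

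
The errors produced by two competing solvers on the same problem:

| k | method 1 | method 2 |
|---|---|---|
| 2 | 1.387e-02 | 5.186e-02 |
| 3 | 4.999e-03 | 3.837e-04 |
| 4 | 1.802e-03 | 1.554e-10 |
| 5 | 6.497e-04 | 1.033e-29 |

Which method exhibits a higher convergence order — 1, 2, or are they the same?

Method 1: p ≈ ln(6.497e-04/1.802e-03)/ln(1.802e-03/4.999e-03) ≈ 1.00.
Method 2: p ≈ ln(1.033e-29/1.554e-10)/ln(1.554e-10/3.837e-04) ≈ 3.00.
Method 2 has the higher order (≈3.0 vs ≈1.0).

2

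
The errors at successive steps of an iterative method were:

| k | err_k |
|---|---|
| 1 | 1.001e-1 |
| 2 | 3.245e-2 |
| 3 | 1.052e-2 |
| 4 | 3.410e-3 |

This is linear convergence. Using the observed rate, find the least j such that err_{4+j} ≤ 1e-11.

18

Rate ρ ≈ err_4/err_3 = 3.410e-3/1.052e-2 = 0.3241.
After j more steps, err_{4+j} ≈ 3.410e-3·ρ^j; need ρ^j ≤ 1e-11/3.410e-3 = 2.93255e-09.
j ≥ ln(2.93255e-09)/ln(0.3241) = -19.6474/-1.12670 = 17.438.
So 18 more iterations are needed.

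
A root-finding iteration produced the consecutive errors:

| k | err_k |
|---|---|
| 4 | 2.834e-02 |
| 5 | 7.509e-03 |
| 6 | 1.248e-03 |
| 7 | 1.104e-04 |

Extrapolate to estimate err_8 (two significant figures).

4.2e-6

First estimate the order: p ≈ ln(err_7/err_6) / ln(err_6/err_5) = ln(1.104e-04/1.248e-03)/ln(1.248e-03/7.509e-03) = ln(0.0884615)/ln(0.166201) ≈ 1.3514.
Then err_8 ≈ err_7·(err_7/err_6)^p = 1.104e-04·(0.0884615)^1.3514 = 1.104e-04·0.0377263 ≈ 4.165e-06.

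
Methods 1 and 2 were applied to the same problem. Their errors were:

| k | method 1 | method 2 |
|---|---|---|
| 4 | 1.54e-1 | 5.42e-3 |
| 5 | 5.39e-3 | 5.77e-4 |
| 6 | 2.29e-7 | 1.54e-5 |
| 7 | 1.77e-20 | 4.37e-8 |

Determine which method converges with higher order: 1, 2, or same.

Method 1: p ≈ ln(1.77e-20/2.29e-7)/ln(2.29e-7/5.39e-3) ≈ 3.00.
Method 2: p ≈ ln(4.37e-8/1.54e-5)/ln(1.54e-5/5.77e-4) ≈ 1.62.
Method 1 has the higher order (≈3.0 vs ≈1.6).

1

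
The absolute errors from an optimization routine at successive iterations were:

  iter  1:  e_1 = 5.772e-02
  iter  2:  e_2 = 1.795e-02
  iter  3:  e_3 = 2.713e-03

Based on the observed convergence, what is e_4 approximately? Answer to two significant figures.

First estimate the order: p ≈ ln(e_3/e_2) / ln(e_2/e_1) = ln(2.713e-03/1.795e-02)/ln(1.795e-02/5.772e-02) = ln(0.151142)/ln(0.310984) ≈ 1.6177.
Then e_4 ≈ e_3·(e_3/e_2)^p = 2.713e-03·(0.151142)^1.6177 = 2.713e-03·0.0470426 ≈ 0.0001276.

1.3e-4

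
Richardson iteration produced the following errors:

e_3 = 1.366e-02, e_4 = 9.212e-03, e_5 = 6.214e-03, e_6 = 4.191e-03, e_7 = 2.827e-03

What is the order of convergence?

Consecutive ratios: e_7/e_6 = 2.827e-03/4.191e-03 = 0.674541, e_6/e_5 = 4.191e-03/6.214e-03 = 0.674445.
p ≈ ln(0.674541)/ln(0.674445) = -0.3937/-0.3939 ≈ 1.00.
So the convergence is linear (order 1).

1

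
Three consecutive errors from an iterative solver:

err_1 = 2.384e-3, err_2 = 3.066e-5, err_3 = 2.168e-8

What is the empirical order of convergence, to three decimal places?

1.666

p ≈ ln(err_3/err_2) / ln(err_2/err_1)
  = ln(2.168e-8/3.066e-5) / ln(3.066e-5/2.384e-3)
  = ln(0.00070711) / ln(0.0128607)
  = -7.254324 / -4.353579 ≈ 1.666290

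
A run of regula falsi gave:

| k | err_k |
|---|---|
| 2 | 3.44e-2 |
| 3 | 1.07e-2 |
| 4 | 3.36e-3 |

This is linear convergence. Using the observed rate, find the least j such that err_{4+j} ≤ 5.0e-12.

Rate ρ ≈ err_4/err_3 = 3.36e-3/1.07e-2 = 0.3140.
After j more steps, err_{4+j} ≈ 3.36e-3·ρ^j; need ρ^j ≤ 5.0e-12/3.36e-3 = 1.4881e-09.
j ≥ ln(1.4881e-09)/ln(0.3140) = -20.3258/-1.15836 = 17.547.
So 18 more iterations are needed.

18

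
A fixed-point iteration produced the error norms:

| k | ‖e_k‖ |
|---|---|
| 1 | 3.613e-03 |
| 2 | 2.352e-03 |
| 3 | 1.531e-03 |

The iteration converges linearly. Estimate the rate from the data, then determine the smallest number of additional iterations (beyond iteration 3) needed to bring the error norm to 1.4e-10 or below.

Rate ρ ≈ ‖e_3‖/‖e_2‖ = 1.531e-03/2.352e-03 = 0.6509.
After j more steps, ‖e_{3+j}‖ ≈ 1.531e-03·ρ^j; need ρ^j ≤ 1.4e-10/1.531e-03 = 9.14435e-08.
j ≥ ln(9.14435e-08)/ln(0.6509) = -16.2075/-0.42940 = 37.745.
So 38 more iterations are needed.

38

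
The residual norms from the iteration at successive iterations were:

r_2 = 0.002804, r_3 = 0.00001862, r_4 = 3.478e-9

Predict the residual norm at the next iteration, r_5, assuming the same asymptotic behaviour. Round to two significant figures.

First estimate the order: p ≈ ln(r_4/r_3) / ln(r_3/r_2) = ln(3.478e-9/0.00001862)/ln(0.00001862/0.002804) = ln(0.000186788)/ln(0.00664051) ≈ 1.7121.
Then r_5 ≈ r_4·(r_4/r_3)^p = 3.478e-9·(0.000186788)^1.7121 = 3.478e-9·4.13215e-07 ≈ 1.437e-15.

1.4e-15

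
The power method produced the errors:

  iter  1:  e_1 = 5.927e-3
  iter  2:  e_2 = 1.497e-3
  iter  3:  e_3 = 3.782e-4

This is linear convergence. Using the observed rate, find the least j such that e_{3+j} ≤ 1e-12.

15

Rate ρ ≈ e_3/e_2 = 3.782e-4/1.497e-3 = 0.2526.
After j more steps, e_{3+j} ≈ 3.782e-4·ρ^j; need ρ^j ≤ 1e-12/3.782e-4 = 2.6441e-09.
j ≥ ln(2.6441e-09)/ln(0.2526) = -19.7509/-1.37595 = 14.354.
So 15 more iterations are needed.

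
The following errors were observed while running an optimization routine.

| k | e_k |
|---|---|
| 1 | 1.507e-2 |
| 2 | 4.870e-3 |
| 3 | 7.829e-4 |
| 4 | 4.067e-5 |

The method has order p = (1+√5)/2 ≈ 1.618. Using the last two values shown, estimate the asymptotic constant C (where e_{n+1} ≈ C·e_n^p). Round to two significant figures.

C ≈ e_4 / e_3^1.618
  = 4.067e-5 / (7.829e-4)^1.618
  = 4.067e-5 / 9.41926e-06 ≈ 4.3177

4.3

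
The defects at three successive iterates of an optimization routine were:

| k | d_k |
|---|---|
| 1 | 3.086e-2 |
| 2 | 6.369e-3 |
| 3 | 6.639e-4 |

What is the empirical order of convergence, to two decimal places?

p ≈ ln(d_3/d_2) / ln(d_2/d_1)
  = ln(6.639e-4/6.369e-3) / ln(6.369e-3/3.086e-2)
  = ln(0.104239) / ln(0.206384)
  = -2.26107 / -1.57802 ≈ 1.43285

1.43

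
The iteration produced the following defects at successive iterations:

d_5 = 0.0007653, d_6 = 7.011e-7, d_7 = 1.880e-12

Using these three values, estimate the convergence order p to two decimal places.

1.83

p ≈ ln(d_7/d_6) / ln(d_6/d_5)
  = ln(1.880e-12/7.011e-7) / ln(7.011e-7/0.0007653)
  = ln(2.6815e-06) / ln(0.000916111)
  = -12.82913 / -6.99537 ≈ 1.83395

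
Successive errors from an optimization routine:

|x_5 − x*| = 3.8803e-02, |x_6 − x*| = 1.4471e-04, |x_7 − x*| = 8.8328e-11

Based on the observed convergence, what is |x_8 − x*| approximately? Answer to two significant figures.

First estimate the order: p ≈ ln(|x_7 − x*|/|x_6 − x*|) / ln(|x_6 − x*|/|x_5 − x*|) = ln(8.8328e-11/1.4471e-04)/ln(1.4471e-04/3.8803e-02) = ln(6.10379e-07)/ln(0.00372935) ≈ 2.5591.
Then |x_8 − x*| ≈ |x_7 − x*|·(|x_7 − x*|/|x_6 − x*|)^p = 8.8328e-11·(6.10379e-07)^2.5591 = 8.8328e-11·1.24948e-16 ≈ 1.104e-26.

1.1e-26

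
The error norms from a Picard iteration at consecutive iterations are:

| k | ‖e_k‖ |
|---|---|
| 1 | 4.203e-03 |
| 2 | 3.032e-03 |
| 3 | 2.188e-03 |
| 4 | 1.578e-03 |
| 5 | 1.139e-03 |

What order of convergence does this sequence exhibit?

1

Consecutive ratios: ‖e_5‖/‖e_4‖ = 1.139e-03/1.578e-03 = 0.7218, ‖e_4‖/‖e_3‖ = 1.578e-03/2.188e-03 = 0.721207.
p ≈ ln(0.7218)/ln(0.721207) = -0.3260/-0.3268 ≈ 1.00.
So the convergence is linear (order 1).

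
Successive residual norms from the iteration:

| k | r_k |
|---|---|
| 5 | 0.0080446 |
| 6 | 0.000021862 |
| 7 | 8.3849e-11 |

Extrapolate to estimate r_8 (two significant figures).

3.1e-22

First estimate the order: p ≈ ln(r_7/r_6) / ln(r_6/r_5) = ln(8.3849e-11/0.000021862)/ln(0.000021862/0.0080446) = ln(3.83538e-06)/ln(0.0027176) ≈ 2.1109.
Then r_8 ≈ r_7·(r_7/r_6)^p = 8.3849e-11·(3.83538e-06)^2.1109 = 8.3849e-11·3.68945e-12 ≈ 3.094e-22.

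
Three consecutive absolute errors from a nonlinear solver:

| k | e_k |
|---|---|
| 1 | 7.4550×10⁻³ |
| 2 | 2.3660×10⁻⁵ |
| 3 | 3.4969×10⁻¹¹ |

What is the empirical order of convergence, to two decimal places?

p ≈ ln(e_3/e_2) / ln(e_2/e_1)
  = ln(3.4969×10⁻¹¹/2.3660×10⁻⁵) / ln(2.3660×10⁻⁵/7.4550×10⁻³)
  = ln(1.47798e-06) / ln(0.00317371)
  = -13.42483 / -5.75285 ≈ 2.33360

2.33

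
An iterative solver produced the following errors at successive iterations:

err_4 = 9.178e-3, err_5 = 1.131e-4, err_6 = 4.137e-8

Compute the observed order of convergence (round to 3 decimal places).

p ≈ ln(err_6/err_5) / ln(err_5/err_4)
  = ln(4.137e-8/1.131e-4) / ln(1.131e-4/9.178e-3)
  = ln(0.000365782) / ln(0.0123229)
  = -7.913473 / -4.396296 ≈ 1.800032

1.800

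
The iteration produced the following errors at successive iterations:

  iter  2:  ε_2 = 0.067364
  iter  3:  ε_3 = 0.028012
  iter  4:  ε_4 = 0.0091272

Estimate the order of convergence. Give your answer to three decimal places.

p ≈ ln(ε_4/ε_3) / ln(ε_3/ε_2)
  = ln(0.0091272/0.028012) / ln(0.028012/0.067364)
  = ln(0.325832) / ln(0.41583)
  = -1.121373 / -0.877479 ≈ 1.277949

1.278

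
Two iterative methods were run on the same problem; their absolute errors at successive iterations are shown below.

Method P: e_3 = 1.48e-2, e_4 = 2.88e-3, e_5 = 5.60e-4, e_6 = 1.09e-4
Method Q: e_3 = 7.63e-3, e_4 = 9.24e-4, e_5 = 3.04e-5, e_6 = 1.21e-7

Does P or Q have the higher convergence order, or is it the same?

Q

Method P: p ≈ ln(1.09e-4/5.60e-4)/ln(5.60e-4/2.88e-3) ≈ 1.00.
Method Q: p ≈ ln(1.21e-7/3.04e-5)/ln(3.04e-5/9.24e-4) ≈ 1.62.
Method Q has the higher order (≈1.6 vs ≈1.0).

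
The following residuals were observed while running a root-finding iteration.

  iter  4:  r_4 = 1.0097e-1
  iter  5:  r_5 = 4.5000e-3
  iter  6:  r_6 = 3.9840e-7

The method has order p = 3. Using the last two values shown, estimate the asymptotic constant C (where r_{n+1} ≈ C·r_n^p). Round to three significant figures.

4.37

C ≈ r_6 / r_5^3
  = 3.9840e-7 / (4.5000e-3)^3
  = 3.9840e-7 / 9.1125e-08 ≈ 4.372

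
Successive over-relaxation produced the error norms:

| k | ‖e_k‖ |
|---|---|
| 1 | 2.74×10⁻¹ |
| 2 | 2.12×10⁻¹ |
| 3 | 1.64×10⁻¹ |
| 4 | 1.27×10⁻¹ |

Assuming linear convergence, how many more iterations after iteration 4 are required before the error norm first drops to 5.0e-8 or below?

Rate ρ ≈ ‖e_4‖/‖e_3‖ = 1.27×10⁻¹/1.64×10⁻¹ = 0.7744.
After j more steps, ‖e_{4+j}‖ ≈ 1.27×10⁻¹·ρ^j; need ρ^j ≤ 5.0e-8/1.27×10⁻¹ = 3.93701e-07.
j ≥ ln(3.93701e-07)/ln(0.7744) = -14.7477/-0.25567 = 57.683.
So 58 more iterations are needed.

58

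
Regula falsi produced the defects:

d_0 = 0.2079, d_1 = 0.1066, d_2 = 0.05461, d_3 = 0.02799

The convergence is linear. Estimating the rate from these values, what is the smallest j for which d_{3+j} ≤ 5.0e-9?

24

Rate ρ ≈ d_3/d_2 = 0.02799/0.05461 = 0.5125.
After j more steps, d_{3+j} ≈ 0.02799·ρ^j; need ρ^j ≤ 5.0e-9/0.02799 = 1.78635e-07.
j ≥ ln(1.78635e-07)/ln(0.5125) = -15.5379/-0.66845 = 23.245.
So 24 more iterations are needed.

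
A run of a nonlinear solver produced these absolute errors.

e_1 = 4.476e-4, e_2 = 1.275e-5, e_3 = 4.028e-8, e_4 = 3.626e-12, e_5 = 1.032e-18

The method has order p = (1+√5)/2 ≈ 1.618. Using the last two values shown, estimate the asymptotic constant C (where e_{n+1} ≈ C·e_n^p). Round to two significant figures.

C ≈ e_5 / e_4^1.618
  = 1.032e-18 / (3.626e-12)^1.618
  = 1.032e-18 / 3.08428e-19 ≈ 3.346

3.3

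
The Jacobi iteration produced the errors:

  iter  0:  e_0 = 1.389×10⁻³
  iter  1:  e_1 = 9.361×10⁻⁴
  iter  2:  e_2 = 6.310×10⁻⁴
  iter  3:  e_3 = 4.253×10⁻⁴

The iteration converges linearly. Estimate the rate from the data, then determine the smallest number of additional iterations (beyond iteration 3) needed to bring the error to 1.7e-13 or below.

55

Rate ρ ≈ e_3/e_2 = 4.253×10⁻⁴/6.310×10⁻⁴ = 0.6740.
After j more steps, e_{3+j} ≈ 4.253×10⁻⁴·ρ^j; need ρ^j ≤ 1.7e-13/4.253×10⁻⁴ = 3.99718e-10.
j ≥ ln(3.99718e-10)/ln(0.6740) = -21.6403/-0.39453 = 54.851.
So 55 more iterations are needed.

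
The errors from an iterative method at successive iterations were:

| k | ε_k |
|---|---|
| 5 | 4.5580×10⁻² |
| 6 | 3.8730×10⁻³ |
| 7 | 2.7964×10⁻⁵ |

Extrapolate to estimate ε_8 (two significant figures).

1.5e-9

First estimate the order: p ≈ ln(ε_7/ε_6) / ln(ε_6/ε_5) = ln(2.7964×10⁻⁵/3.8730×10⁻³)/ln(3.8730×10⁻³/4.5580×10⁻²) = ln(0.00722024)/ln(0.0849715) ≈ 2.0000.
Then ε_8 ≈ ε_7·(ε_7/ε_6)^p = 2.7964×10⁻⁵·(0.00722024)^2.0000 = 2.7964×10⁻⁵·5.21319e-05 ≈ 1.458e-09.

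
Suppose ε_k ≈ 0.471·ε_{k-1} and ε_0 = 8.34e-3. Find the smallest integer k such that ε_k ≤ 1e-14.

After k steps, ε_k ≈ 8.34e-3·0.471^k.
Need 0.471^k ≤ 1e-14/8.34e-3 = 1.19904e-12.
k ≥ ln(1.19904e-12)/ln(0.471) = -27.4495/-0.75290 = 36.458.
Smallest integer k = 37.

37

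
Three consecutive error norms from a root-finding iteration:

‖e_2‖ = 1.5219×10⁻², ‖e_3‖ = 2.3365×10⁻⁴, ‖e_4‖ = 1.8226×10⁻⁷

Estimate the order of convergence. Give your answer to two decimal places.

1.71

p ≈ ln(‖e_4‖/‖e_3‖) / ln(‖e_3‖/‖e_2‖)
  = ln(1.8226×10⁻⁷/2.3365×10⁻⁴) / ln(2.3365×10⁻⁴/1.5219×10⁻²)
  = ln(0.000780056) / ln(0.0153525)
  = -7.15614 / -4.17648 ≈ 1.71344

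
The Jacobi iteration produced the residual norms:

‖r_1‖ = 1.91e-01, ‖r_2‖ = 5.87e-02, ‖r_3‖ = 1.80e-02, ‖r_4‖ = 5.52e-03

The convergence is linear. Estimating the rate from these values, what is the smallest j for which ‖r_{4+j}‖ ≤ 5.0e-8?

Rate ρ ≈ ‖r_4‖/‖r_3‖ = 5.52e-03/1.80e-02 = 0.3067.
After j more steps, ‖r_{4+j}‖ ≈ 5.52e-03·ρ^j; need ρ^j ≤ 5.0e-8/5.52e-03 = 9.05797e-06.
j ≥ ln(9.05797e-06)/ln(0.3067) = -11.6119/-1.18189 = 9.825.
So 10 more iterations are needed.

10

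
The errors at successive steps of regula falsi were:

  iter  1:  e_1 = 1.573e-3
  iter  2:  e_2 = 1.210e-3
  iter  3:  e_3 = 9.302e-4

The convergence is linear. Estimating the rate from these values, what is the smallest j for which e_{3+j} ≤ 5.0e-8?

Rate ρ ≈ e_3/e_2 = 9.302e-4/1.210e-3 = 0.7688.
After j more steps, e_{3+j} ≈ 9.302e-4·ρ^j; need ρ^j ≤ 5.0e-8/9.302e-4 = 5.37519e-05.
j ≥ ln(5.37519e-05)/ln(0.7688) = -9.8311/-0.26292 = 37.392.
So 38 more iterations are needed.

38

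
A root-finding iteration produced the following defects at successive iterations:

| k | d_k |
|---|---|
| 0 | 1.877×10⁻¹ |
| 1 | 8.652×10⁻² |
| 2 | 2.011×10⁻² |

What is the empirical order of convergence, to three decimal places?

1.884

p ≈ ln(d_2/d_1) / ln(d_1/d_0)
  = ln(2.011×10⁻²/8.652×10⁻²) / ln(8.652×10⁻²/1.877×10⁻¹)
  = ln(0.232432) / ln(0.460948)
  = -1.459158 / -0.774470 ≈ 1.884073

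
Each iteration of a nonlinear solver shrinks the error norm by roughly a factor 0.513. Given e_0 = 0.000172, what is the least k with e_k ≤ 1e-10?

22

After k steps, e_k ≈ 0.000172·0.513^k.
Need 0.513^k ≤ 1e-10/0.000172 = 5.81395e-07.
k ≥ ln(5.81395e-07)/ln(0.513) = -14.3578/-0.66748 = 21.510.
Smallest integer k = 22.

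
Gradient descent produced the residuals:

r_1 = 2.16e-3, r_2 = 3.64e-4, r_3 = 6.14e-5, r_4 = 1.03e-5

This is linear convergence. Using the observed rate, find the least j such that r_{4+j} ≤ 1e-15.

13

Rate ρ ≈ r_4/r_3 = 1.03e-5/6.14e-5 = 0.1678.
After j more steps, r_{4+j} ≈ 1.03e-5·ρ^j; need ρ^j ≤ 1e-15/1.03e-5 = 9.70874e-11.
j ≥ ln(9.70874e-11)/ln(0.1678) = -23.0554/-1.78498 = 12.916.
So 13 more iterations are needed.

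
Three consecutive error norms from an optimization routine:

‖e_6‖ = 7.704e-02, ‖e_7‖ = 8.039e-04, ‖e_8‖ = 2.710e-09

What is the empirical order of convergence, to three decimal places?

2.762

p ≈ ln(‖e_8‖/‖e_7‖) / ln(‖e_7‖/‖e_6‖)
  = ln(2.710e-09/8.039e-04) / ln(8.039e-04/7.704e-02)
  = ln(3.37107e-06) / ln(0.0104348)
  = -12.600280 / -4.562609 ≈ 2.761639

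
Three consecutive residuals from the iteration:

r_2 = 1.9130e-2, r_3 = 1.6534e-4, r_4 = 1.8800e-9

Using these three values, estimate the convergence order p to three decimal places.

p ≈ ln(r_4/r_3) / ln(r_3/r_2)
  = ln(1.8800e-9/1.6534e-4) / ln(1.6534e-4/1.9130e-2)
  = ln(1.13705e-05) / ln(0.00864297)
  = -11.384488 / -4.751009 ≈ 2.396225

2.396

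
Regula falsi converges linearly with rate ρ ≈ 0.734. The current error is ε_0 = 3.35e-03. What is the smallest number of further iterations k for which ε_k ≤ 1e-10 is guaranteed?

After k steps, ε_k ≈ 3.35e-03·0.734^k.
Need 0.734^k ≤ 1e-10/3.35e-03 = 2.98507e-08.
k ≥ ln(2.98507e-08)/ln(0.734) = -17.3271/-0.30925 = 56.029.
Smallest integer k = 57.

57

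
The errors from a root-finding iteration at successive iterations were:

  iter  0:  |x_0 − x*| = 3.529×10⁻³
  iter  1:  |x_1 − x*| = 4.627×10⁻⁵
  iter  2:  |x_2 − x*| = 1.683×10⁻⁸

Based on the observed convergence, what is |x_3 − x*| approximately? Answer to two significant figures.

First estimate the order: p ≈ ln(|x_2 − x*|/|x_1 − x*|) / ln(|x_1 − x*|/|x_0 − x*|) = ln(1.683×10⁻⁸/4.627×10⁻⁵)/ln(4.627×10⁻⁵/3.529×10⁻³) = ln(0.000363735)/ln(0.0131114) ≈ 1.8271.
Then |x_3 − x*| ≈ |x_2 − x*|·(|x_2 − x*|/|x_1 − x*|)^p = 1.683×10⁻⁸·(0.000363735)^1.8271 = 1.683×10⁻⁸·5.20248e-07 ≈ 8.756e-15.

8.8e-15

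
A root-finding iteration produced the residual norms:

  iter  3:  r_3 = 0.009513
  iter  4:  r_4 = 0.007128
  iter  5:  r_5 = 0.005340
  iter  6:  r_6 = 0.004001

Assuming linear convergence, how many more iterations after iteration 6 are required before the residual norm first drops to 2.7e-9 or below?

Rate ρ ≈ r_6/r_5 = 0.004001/0.005340 = 0.7493.
After j more steps, r_{6+j} ≈ 0.004001·ρ^j; need ρ^j ≤ 2.7e-9/0.004001 = 6.74831e-07.
j ≥ ln(6.74831e-07)/ln(0.7493) = -14.2088/-0.28862 = 49.230.
So 50 more iterations are needed.

50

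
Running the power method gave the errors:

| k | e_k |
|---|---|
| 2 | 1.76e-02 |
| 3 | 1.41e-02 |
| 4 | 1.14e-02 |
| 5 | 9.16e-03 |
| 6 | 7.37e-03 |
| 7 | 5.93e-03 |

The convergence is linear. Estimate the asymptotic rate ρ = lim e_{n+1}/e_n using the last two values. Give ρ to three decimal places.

ρ ≈ e_7/e_6 = 5.93e-03/7.37e-03 = 0.80461

0.805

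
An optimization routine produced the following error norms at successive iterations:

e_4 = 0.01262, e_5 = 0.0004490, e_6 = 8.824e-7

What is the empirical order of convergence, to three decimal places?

1.868

p ≈ ln(e_6/e_5) / ln(e_5/e_4)
  = ln(8.824e-7/0.0004490) / ln(0.0004490/0.01262)
  = ln(0.00196526) / ln(0.0355784)
  = -6.232131 / -3.336017 ≈ 1.868135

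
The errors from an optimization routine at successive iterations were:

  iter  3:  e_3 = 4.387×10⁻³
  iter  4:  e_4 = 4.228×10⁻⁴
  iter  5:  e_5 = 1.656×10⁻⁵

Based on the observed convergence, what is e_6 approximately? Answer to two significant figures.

First estimate the order: p ≈ ln(e_5/e_4) / ln(e_4/e_3) = ln(1.656×10⁻⁵/4.228×10⁻⁴)/ln(4.228×10⁻⁴/4.387×10⁻³) = ln(0.0391675)/ln(0.0963757) ≈ 1.3849.
Then e_6 ≈ e_5·(e_5/e_4)^p = 1.656×10⁻⁵·(0.0391675)^1.3849 = 1.656×10⁻⁵·0.0112549 ≈ 1.864e-07.

1.9e-7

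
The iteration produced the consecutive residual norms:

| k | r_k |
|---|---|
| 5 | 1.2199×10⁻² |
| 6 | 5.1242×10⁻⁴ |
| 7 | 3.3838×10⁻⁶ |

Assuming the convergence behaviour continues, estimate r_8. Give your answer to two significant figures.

1.2e-9

First estimate the order: p ≈ ln(r_7/r_6) / ln(r_6/r_5) = ln(3.3838×10⁻⁶/5.1242×10⁻⁴)/ln(5.1242×10⁻⁴/1.2199×10⁻²) = ln(0.00660357)/ln(0.0420051) ≈ 1.5837.
Then r_8 ≈ r_7·(r_7/r_6)^p = 3.3838×10⁻⁶·(0.00660357)^1.5837 = 3.3838×10⁻⁶·0.00035252 ≈ 1.193e-09.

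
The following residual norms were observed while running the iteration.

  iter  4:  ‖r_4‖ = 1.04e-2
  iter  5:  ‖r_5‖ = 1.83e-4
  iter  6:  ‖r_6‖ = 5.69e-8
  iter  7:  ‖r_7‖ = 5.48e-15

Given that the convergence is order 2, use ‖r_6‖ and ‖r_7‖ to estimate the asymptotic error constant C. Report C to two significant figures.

C ≈ ‖r_7‖ / ‖r_6‖^2
  = 5.48e-15 / (5.69e-8)^2
  = 5.48e-15 / 3.23761e-15 ≈ 1.6926

1.7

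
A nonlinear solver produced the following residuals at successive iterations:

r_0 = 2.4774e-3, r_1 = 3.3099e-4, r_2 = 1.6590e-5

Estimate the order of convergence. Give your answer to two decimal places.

1.49

p ≈ ln(r_2/r_1) / ln(r_1/r_0)
  = ln(1.6590e-5/3.3099e-4) / ln(3.3099e-4/2.4774e-3)
  = ln(0.0501224) / ln(0.133604)
  = -2.99329 / -2.01288 ≈ 1.48707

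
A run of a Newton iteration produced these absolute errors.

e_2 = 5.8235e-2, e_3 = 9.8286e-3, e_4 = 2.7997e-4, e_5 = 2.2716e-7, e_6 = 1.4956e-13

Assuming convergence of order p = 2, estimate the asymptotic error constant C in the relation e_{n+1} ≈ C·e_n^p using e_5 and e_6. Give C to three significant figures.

2.90

C ≈ e_6 / e_5^2
  = 1.4956e-13 / (2.2716e-7)^2
  = 1.4956e-13 / 5.16017e-14 ≈ 2.8984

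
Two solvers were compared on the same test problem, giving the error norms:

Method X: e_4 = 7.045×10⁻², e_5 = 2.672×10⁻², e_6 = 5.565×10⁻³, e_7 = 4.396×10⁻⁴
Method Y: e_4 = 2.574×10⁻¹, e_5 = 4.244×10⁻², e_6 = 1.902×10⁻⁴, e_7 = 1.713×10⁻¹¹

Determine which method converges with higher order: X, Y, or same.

Method X: p ≈ ln(4.396×10⁻⁴/5.565×10⁻³)/ln(5.565×10⁻³/2.672×10⁻²) ≈ 1.62.
Method Y: p ≈ ln(1.713×10⁻¹¹/1.902×10⁻⁴)/ln(1.902×10⁻⁴/4.244×10⁻²) ≈ 3.00.
Method Y has the higher order (≈3.0 vs ≈1.6).

Y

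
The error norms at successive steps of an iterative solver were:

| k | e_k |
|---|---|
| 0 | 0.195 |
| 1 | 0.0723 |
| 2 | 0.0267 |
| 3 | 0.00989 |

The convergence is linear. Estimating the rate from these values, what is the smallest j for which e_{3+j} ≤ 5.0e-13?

24

Rate ρ ≈ e_3/e_2 = 0.00989/0.0267 = 0.3704.
After j more steps, e_{3+j} ≈ 0.00989·ρ^j; need ρ^j ≤ 5.0e-13/0.00989 = 5.05561e-11.
j ≥ ln(5.05561e-11)/ln(0.3704) = -23.7079/-0.99317 = 23.871.
So 24 more iterations are needed.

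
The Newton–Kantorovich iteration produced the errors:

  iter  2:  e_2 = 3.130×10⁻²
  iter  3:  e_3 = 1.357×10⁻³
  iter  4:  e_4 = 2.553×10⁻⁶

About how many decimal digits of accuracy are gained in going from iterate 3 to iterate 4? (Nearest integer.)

Digits gained ≈ log₁₀(e_3/e_4) = log₁₀(1.357×10⁻³/2.553×10⁻⁶) = log₁₀(531.532) ≈ 2.726.

3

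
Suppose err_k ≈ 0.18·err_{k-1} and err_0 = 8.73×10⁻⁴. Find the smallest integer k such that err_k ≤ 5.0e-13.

13

After k steps, err_k ≈ 8.73×10⁻⁴·0.18^k.
Need 0.18^k ≤ 5.0e-13/8.73×10⁻⁴ = 5.72738e-10.
k ≥ ln(5.72738e-10)/ln(0.18) = -21.2806/-1.71480 = 12.410.
Smallest integer k = 13.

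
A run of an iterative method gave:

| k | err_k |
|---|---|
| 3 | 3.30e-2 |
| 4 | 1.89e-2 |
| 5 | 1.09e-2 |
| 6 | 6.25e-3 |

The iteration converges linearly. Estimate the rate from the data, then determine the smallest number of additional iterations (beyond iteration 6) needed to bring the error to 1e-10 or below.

33

Rate ρ ≈ err_6/err_5 = 6.25e-3/1.09e-2 = 0.5734.
After j more steps, err_{6+j} ≈ 6.25e-3·ρ^j; need ρ^j ≤ 1e-10/6.25e-3 = 1.6e-08.
j ≥ ln(1.6e-08)/ln(0.5734) = -17.9507/-0.55617 = 32.276.
So 33 more iterations are needed.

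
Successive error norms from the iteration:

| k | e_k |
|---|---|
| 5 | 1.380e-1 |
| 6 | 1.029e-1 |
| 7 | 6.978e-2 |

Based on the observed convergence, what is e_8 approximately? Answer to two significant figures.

First estimate the order: p ≈ ln(e_7/e_6) / ln(e_6/e_5) = ln(6.978e-2/1.029e-1)/ln(1.029e-1/1.380e-1) = ln(0.678134)/ln(0.745652) ≈ 1.3234.
Then e_8 ≈ e_7·(e_7/e_6)^p = 6.978e-2·(0.678134)^1.3234 = 6.978e-2·0.598085 ≈ 0.04173.

4.2e-2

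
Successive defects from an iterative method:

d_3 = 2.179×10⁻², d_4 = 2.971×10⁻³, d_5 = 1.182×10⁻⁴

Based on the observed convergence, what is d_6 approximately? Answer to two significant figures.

6.4e-7

First estimate the order: p ≈ ln(d_5/d_4) / ln(d_4/d_3) = ln(1.182×10⁻⁴/2.971×10⁻³)/ln(2.971×10⁻³/2.179×10⁻²) = ln(0.0397846)/ln(0.136347) ≈ 1.6182.
Then d_6 ≈ d_5·(d_5/d_4)^p = 1.182×10⁻⁴·(0.0397846)^1.6182 = 1.182×10⁻⁴·0.00542074 ≈ 6.407e-07.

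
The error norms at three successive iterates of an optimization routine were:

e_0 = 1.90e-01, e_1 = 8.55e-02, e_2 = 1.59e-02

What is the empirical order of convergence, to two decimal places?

p ≈ ln(e_2/e_1) / ln(e_1/e_0)
  = ln(1.59e-02/8.55e-02) / ln(8.55e-02/1.90e-01)
  = ln(0.185965) / ln(0.45)
  = -1.68220 / -0.79851 ≈ 2.10667

2.11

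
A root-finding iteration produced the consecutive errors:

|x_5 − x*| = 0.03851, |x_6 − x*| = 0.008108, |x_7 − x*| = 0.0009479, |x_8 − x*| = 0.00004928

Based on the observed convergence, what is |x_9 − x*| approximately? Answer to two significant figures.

8.4e-7

First estimate the order: p ≈ ln(|x_8 − x*|/|x_7 − x*|) / ln(|x_7 − x*|/|x_6 − x*|) = ln(0.00004928/0.0009479)/ln(0.0009479/0.008108) = ln(0.0519886)/ln(0.116909) ≈ 1.3776.
Then |x_9 − x*| ≈ |x_8 − x*|·(|x_8 − x*|/|x_7 − x*|)^p = 0.00004928·(0.0519886)^1.3776 = 0.00004928·0.017023 ≈ 8.389e-07.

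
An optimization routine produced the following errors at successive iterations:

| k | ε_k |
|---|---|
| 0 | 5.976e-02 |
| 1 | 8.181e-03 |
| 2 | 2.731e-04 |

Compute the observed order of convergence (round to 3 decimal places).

1.710

p ≈ ln(ε_2/ε_1) / ln(ε_1/ε_0)
  = ln(2.731e-04/8.181e-03) / ln(8.181e-03/5.976e-02)
  = ln(0.0333822) / ln(0.136898)
  = -3.399732 / -1.988519 ≈ 1.709680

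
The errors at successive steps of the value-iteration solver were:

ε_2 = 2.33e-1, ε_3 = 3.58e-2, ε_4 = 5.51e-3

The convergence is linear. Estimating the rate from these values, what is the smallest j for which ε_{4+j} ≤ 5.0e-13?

13

Rate ρ ≈ ε_4/ε_3 = 5.51e-3/3.58e-2 = 0.1539.
After j more steps, ε_{4+j} ≈ 5.51e-3·ρ^j; need ρ^j ≤ 5.0e-13/5.51e-3 = 9.07441e-11.
j ≥ ln(9.07441e-11)/ln(0.1539) = -23.1230/-1.87145 = 12.356.
So 13 more iterations are needed.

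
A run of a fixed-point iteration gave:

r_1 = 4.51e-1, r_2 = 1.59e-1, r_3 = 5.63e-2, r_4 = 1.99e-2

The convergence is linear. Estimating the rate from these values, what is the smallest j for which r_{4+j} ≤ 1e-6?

Rate ρ ≈ r_4/r_3 = 1.99e-2/5.63e-2 = 0.3535.
After j more steps, r_{4+j} ≈ 1.99e-2·ρ^j; need ρ^j ≤ 1e-6/1.99e-2 = 5.02513e-05.
j ≥ ln(5.02513e-05)/ln(0.3535) = -9.8985/-1.03987 = 9.519.
So 10 more iterations are needed.

10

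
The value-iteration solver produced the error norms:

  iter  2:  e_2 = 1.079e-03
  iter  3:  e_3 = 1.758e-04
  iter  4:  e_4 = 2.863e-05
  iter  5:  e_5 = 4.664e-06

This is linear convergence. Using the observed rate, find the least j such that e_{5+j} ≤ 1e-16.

14

Rate ρ ≈ e_5/e_4 = 4.664e-06/2.863e-05 = 0.1629.
After j more steps, e_{5+j} ≈ 4.664e-06·ρ^j; need ρ^j ≤ 1e-16/4.664e-06 = 2.14408e-11.
j ≥ ln(2.14408e-11)/ln(0.1629) = -24.5657/-1.81462 = 13.538.
So 14 more iterations are needed.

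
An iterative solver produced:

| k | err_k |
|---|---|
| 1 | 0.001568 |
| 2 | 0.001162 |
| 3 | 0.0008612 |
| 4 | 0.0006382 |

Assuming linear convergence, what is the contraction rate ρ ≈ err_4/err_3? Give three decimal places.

0.741

ρ ≈ err_4/err_3 = 0.0006382/0.0008612 = 0.74106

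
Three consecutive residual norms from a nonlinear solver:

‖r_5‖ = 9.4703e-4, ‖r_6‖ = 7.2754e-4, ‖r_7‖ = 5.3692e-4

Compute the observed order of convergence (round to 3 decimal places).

1.152

p ≈ ln(‖r_7‖/‖r_6‖) / ln(‖r_6‖/‖r_5‖)
  = ln(5.3692e-4/7.2754e-4) / ln(7.2754e-4/9.4703e-4)
  = ln(0.737994) / ln(0.768233)
  = -0.303820 / -0.263662 ≈ 1.152309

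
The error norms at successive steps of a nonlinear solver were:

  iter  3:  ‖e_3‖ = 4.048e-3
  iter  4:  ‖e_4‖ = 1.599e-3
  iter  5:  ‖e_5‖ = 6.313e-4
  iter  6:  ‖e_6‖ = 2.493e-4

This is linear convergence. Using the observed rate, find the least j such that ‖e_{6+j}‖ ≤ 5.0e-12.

Rate ρ ≈ ‖e_6‖/‖e_5‖ = 2.493e-4/6.313e-4 = 0.3949.
After j more steps, ‖e_{6+j}‖ ≈ 2.493e-4·ρ^j; need ρ^j ≤ 5.0e-12/2.493e-4 = 2.00562e-08.
j ≥ ln(2.00562e-08)/ln(0.3949) = -17.7247/-0.92912 = 19.077.
So 20 more iterations are needed.

20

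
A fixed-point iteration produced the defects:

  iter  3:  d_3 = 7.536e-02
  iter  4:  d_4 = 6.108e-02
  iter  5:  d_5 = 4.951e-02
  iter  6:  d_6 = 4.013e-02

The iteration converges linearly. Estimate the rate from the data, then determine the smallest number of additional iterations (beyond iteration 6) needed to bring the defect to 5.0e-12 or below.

109

Rate ρ ≈ d_6/d_5 = 4.013e-02/4.951e-02 = 0.8105.
After j more steps, d_{6+j} ≈ 4.013e-02·ρ^j; need ρ^j ≤ 5.0e-12/4.013e-02 = 1.24595e-10.
j ≥ ln(1.24595e-10)/ln(0.8105) = -22.8060/-0.21010 = 108.548.
So 109 more iterations are needed.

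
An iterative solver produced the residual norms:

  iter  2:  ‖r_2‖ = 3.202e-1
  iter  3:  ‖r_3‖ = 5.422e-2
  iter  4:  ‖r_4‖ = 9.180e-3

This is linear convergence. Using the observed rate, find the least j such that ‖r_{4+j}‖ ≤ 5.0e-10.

Rate ρ ≈ ‖r_4‖/‖r_3‖ = 9.180e-3/5.422e-2 = 0.1693.
After j more steps, ‖r_{4+j}‖ ≈ 9.180e-3·ρ^j; need ρ^j ≤ 5.0e-10/9.180e-3 = 5.44662e-08.
j ≥ ln(5.44662e-08)/ln(0.1693) = -16.7257/-1.77608 = 9.417.
So 10 more iterations are needed.

10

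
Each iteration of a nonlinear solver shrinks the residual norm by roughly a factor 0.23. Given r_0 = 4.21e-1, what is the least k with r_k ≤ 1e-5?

8

After k steps, r_k ≈ 4.21e-1·0.23^k.
Need 0.23^k ≤ 1e-5/4.21e-1 = 2.3753e-05.
k ≥ ln(2.3753e-05)/ln(0.23) = -10.6478/-1.46968 = 7.245.
Smallest integer k = 8.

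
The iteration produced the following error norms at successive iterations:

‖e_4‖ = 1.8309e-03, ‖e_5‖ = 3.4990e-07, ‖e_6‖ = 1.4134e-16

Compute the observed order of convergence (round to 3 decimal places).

2.526

p ≈ ln(‖e_6‖/‖e_5‖) / ln(‖e_5‖/‖e_4‖)
  = ln(1.4134e-16/3.4990e-07) / ln(3.4990e-07/1.8309e-03)
  = ln(4.03944e-10) / ln(0.000191108)
  = -21.629745 / -8.562672 ≈ 2.526051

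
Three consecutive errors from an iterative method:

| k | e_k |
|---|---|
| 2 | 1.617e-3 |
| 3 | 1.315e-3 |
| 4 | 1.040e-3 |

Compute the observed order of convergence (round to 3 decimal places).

p ≈ ln(e_4/e_3) / ln(e_3/e_2)
  = ln(1.040e-3/1.315e-3) / ln(1.315e-3/1.617e-3)
  = ln(0.790875) / ln(0.813234)
  = -0.234615 / -0.206736 ≈ 1.134853

1.135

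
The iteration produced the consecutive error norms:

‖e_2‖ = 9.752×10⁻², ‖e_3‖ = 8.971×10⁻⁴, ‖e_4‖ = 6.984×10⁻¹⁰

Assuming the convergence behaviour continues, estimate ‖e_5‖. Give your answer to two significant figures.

First estimate the order: p ≈ ln(‖e_4‖/‖e_3‖) / ln(‖e_3‖/‖e_2‖) = ln(6.984×10⁻¹⁰/8.971×10⁻⁴)/ln(8.971×10⁻⁴/9.752×10⁻²) = ln(7.78509e-07)/ln(0.00919914) ≈ 3.0000.
Then ‖e_5‖ ≈ ‖e_4‖·(‖e_4‖/‖e_3‖)^p = 6.984×10⁻¹⁰·(7.78509e-07)^3.0000 = 6.984×10⁻¹⁰·4.71836e-19 ≈ 3.295e-28.

3.3e-28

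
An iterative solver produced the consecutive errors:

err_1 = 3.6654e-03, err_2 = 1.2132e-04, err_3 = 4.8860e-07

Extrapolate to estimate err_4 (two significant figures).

First estimate the order: p ≈ ln(err_3/err_2) / ln(err_2/err_1) = ln(4.8860e-07/1.2132e-04)/ln(1.2132e-04/3.6654e-03) = ln(0.00402737)/ln(0.0330987) ≈ 1.6180.
Then err_4 ≈ err_3·(err_3/err_2)^p = 4.8860e-07·(0.00402737)^1.6180 = 4.8860e-07·0.000133329 ≈ 6.514e-11.

6.5e-11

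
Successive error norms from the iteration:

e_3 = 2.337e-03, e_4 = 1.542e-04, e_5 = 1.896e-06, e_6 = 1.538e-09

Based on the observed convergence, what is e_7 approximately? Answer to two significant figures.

First estimate the order: p ≈ ln(e_6/e_5) / ln(e_5/e_4) = ln(1.538e-09/1.896e-06)/ln(1.896e-06/1.542e-04) = ln(0.000811181)/ln(0.0122957) ≈ 1.6181.
Then e_7 ≈ e_6·(e_6/e_5)^p = 1.538e-09·(0.000811181)^1.6181 = 1.538e-09·9.96881e-06 ≈ 1.533e-14.

1.5e-14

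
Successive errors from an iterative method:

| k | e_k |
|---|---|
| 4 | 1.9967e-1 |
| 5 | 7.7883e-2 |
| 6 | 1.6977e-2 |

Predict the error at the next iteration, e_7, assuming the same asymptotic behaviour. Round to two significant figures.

1.4e-3

First estimate the order: p ≈ ln(e_6/e_5) / ln(e_5/e_4) = ln(1.6977e-2/7.7883e-2)/ln(7.7883e-2/1.9967e-1) = ln(0.217981)/ln(0.390059) ≈ 1.6181.
Then e_7 ≈ e_6·(e_6/e_5)^p = 1.6977e-2·(0.217981)^1.6181 = 1.6977e-2·0.0850149 ≈ 0.001443.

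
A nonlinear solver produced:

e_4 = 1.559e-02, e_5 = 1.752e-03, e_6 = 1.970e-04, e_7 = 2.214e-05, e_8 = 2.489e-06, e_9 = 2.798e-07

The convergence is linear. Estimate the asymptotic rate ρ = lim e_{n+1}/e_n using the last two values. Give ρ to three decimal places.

0.112

ρ ≈ e_9/e_8 = 2.798e-07/2.489e-06 = 0.11241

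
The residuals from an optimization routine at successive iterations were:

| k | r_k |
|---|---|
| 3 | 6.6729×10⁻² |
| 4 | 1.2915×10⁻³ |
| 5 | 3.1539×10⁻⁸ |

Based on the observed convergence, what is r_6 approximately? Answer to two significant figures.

First estimate the order: p ≈ ln(r_5/r_4) / ln(r_4/r_3) = ln(3.1539×10⁻⁸/1.2915×10⁻³)/ln(1.2915×10⁻³/6.6729×10⁻²) = ln(2.44204e-05)/ln(0.0193544) ≈ 2.6922.
Then r_6 ≈ r_5·(r_5/r_4)^p = 3.1539×10⁻⁸·(2.44204e-05)^2.6922 = 3.1539×10⁻⁸·3.82744e-13 ≈ 1.207e-20.

1.2e-20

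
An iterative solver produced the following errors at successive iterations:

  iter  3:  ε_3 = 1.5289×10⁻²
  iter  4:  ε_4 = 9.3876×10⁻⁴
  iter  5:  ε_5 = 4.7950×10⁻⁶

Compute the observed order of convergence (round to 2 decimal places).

p ≈ ln(ε_5/ε_4) / ln(ε_4/ε_3)
  = ln(4.7950×10⁻⁶/9.3876×10⁻⁴) / ln(9.3876×10⁻⁴/1.5289×10⁻²)
  = ln(0.0051078) / ln(0.061401)
  = -5.27699 / -2.79033 ≈ 1.89117

1.89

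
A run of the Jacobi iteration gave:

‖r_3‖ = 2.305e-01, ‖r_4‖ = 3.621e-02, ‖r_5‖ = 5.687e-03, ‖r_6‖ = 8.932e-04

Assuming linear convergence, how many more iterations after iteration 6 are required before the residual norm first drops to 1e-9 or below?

8

Rate ρ ≈ ‖r_6‖/‖r_5‖ = 8.932e-04/5.687e-03 = 0.1571.
After j more steps, ‖r_{6+j}‖ ≈ 8.932e-04·ρ^j; need ρ^j ≤ 1e-9/8.932e-04 = 1.11957e-06.
j ≥ ln(1.11957e-06)/ln(0.1571) = -13.7026/-1.85087 = 7.403.
So 8 more iterations are needed.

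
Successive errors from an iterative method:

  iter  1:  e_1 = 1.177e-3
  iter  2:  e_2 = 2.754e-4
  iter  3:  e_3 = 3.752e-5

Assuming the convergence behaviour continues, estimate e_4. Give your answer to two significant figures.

First estimate the order: p ≈ ln(e_3/e_2) / ln(e_2/e_1) = ln(3.752e-5/2.754e-4)/ln(2.754e-4/1.177e-3) = ln(0.136238)/ln(0.233985) ≈ 1.3724.
Then e_4 ≈ e_3·(e_3/e_2)^p = 3.752e-5·(0.136238)^1.3724 = 3.752e-5·0.0648501 ≈ 2.433e-06.

2.4e-6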